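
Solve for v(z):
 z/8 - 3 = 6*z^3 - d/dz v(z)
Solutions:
 v(z) = C1 + 3*z^4/2 - z^2/16 + 3*z


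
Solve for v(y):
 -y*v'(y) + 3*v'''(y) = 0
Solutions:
 v(y) = C1 + Integral(C2*airyai(3^(2/3)*y/3) + C3*airybi(3^(2/3)*y/3), y)


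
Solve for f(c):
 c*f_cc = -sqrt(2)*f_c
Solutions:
 f(c) = C1 + C2*c^(1 - sqrt(2))


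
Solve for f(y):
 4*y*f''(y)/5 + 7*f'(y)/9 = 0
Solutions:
 f(y) = C1 + C2*y^(1/36)


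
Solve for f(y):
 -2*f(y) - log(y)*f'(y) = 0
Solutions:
 f(y) = C1*exp(-2*li(y))


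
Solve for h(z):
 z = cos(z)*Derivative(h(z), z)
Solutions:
 h(z) = C1 + Integral(z/cos(z), z)


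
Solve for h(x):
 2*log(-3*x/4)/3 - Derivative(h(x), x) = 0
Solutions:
 h(x) = C1 + 2*x*log(-x)/3 + 2*x*(-2*log(2) - 1 + log(3))/3


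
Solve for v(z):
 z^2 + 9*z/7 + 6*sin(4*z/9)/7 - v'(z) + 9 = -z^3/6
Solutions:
 v(z) = C1 + z^4/24 + z^3/3 + 9*z^2/14 + 9*z - 27*cos(4*z/9)/14


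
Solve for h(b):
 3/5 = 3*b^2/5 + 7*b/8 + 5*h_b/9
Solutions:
 h(b) = C1 - 9*b^3/25 - 63*b^2/80 + 27*b/25


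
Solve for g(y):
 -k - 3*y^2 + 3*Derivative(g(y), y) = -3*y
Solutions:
 g(y) = C1 + k*y/3 + y^3/3 - y^2/2


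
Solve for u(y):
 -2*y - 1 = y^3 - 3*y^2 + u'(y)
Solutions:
 u(y) = C1 - y^4/4 + y^3 - y^2 - y


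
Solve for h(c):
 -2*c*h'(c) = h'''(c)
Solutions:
 h(c) = C1 + Integral(C2*airyai(-2^(1/3)*c) + C3*airybi(-2^(1/3)*c), c)


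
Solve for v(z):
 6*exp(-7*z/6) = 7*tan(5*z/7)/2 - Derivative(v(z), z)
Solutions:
 v(z) = C1 + 49*log(tan(5*z/7)^2 + 1)/20 + 36*exp(-7*z/6)/7


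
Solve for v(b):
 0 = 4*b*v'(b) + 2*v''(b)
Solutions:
 v(b) = C1 + C2*erf(b)


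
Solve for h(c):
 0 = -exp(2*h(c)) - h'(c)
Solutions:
 h(c) = log(-sqrt(-1/(C1 - c))) - log(2)/2
 h(c) = log(-1/(C1 - c))/2 - log(2)/2


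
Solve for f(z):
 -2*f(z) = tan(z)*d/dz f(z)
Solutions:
 f(z) = C1/sin(z)^2


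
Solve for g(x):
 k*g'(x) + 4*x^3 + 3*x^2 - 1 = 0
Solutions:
 g(x) = C1 - x^4/k - x^3/k + x/k


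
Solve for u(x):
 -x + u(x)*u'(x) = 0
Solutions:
 u(x) = -sqrt(C1 + x^2)
 u(x) = sqrt(C1 + x^2)


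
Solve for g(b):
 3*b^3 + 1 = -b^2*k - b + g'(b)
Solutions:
 g(b) = C1 + 3*b^4/4 + b^3*k/3 + b^2/2 + b


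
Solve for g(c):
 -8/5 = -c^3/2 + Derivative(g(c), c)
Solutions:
 g(c) = C1 + c^4/8 - 8*c/5


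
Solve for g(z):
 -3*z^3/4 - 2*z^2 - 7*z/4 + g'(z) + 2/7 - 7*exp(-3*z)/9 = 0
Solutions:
 g(z) = C1 + 3*z^4/16 + 2*z^3/3 + 7*z^2/8 - 2*z/7 - 7*exp(-3*z)/27


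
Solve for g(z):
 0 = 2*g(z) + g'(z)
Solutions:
 g(z) = C1*exp(-2*z)


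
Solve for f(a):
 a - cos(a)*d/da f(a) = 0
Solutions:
 f(a) = C1 + Integral(a/cos(a), a)


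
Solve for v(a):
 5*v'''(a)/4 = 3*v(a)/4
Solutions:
 v(a) = C3*exp(3^(1/3)*5^(2/3)*a/5) + (C1*sin(3^(5/6)*5^(2/3)*a/10) + C2*cos(3^(5/6)*5^(2/3)*a/10))*exp(-3^(1/3)*5^(2/3)*a/10)


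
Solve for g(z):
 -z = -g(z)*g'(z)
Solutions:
 g(z) = -sqrt(C1 + z^2)
 g(z) = sqrt(C1 + z^2)


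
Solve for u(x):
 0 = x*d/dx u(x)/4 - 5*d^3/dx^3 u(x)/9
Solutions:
 u(x) = C1 + Integral(C2*airyai(3^(2/3)*50^(1/3)*x/10) + C3*airybi(3^(2/3)*50^(1/3)*x/10), x)


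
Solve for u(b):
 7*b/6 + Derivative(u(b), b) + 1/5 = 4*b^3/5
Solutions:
 u(b) = C1 + b^4/5 - 7*b^2/12 - b/5


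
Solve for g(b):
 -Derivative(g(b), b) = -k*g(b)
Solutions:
 g(b) = C1*exp(b*k)


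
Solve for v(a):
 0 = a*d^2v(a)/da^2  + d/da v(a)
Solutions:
 v(a) = C1 + C2*log(a)


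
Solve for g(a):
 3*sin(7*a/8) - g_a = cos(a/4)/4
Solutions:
 g(a) = C1 - sin(a/4) - 24*cos(7*a/8)/7


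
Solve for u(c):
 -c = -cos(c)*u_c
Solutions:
 u(c) = C1 + Integral(c/cos(c), c)


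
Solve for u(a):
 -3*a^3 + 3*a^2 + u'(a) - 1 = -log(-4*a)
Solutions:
 u(a) = C1 + 3*a^4/4 - a^3 - a*log(-a) + 2*a*(1 - log(2))


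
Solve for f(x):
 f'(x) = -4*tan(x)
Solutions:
 f(x) = C1 + 4*log(cos(x))


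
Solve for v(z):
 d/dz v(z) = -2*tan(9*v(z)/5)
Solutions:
 v(z) = -5*asin(C1*exp(-18*z/5))/9 + 5*pi/9
 v(z) = 5*asin(C1*exp(-18*z/5))/9


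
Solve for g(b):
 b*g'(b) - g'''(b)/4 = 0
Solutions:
 g(b) = C1 + Integral(C2*airyai(2^(2/3)*b) + C3*airybi(2^(2/3)*b), b)


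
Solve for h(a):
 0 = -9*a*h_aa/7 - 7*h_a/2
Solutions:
 h(a) = C1 + C2/a^(31/18)


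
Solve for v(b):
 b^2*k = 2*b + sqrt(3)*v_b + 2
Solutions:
 v(b) = C1 + sqrt(3)*b^3*k/9 - sqrt(3)*b^2/3 - 2*sqrt(3)*b/3


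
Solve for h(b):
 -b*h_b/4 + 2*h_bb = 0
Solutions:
 h(b) = C1 + C2*erfi(b/4)


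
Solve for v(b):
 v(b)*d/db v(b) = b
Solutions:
 v(b) = -sqrt(C1 + b^2)
 v(b) = sqrt(C1 + b^2)


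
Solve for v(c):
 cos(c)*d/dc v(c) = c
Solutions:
 v(c) = C1 + Integral(c/cos(c), c)


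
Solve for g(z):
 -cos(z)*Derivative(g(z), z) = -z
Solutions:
 g(z) = C1 + Integral(z/cos(z), z)


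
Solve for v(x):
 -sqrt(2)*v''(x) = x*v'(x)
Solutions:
 v(x) = C1 + C2*erf(2^(1/4)*x/2)


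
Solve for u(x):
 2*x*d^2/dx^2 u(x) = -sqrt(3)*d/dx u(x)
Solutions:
 u(x) = C1 + C2*x^(1 - sqrt(3)/2)


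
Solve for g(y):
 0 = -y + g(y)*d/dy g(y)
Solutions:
 g(y) = -sqrt(C1 + y^2)
 g(y) = sqrt(C1 + y^2)


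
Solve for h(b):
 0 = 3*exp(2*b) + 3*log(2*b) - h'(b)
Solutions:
 h(b) = C1 + 3*b*log(b) + 3*b*(-1 + log(2)) + 3*exp(2*b)/2


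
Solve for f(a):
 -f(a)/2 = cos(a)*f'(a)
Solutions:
 f(a) = C1*(sin(a) - 1)^(1/4)/(sin(a) + 1)^(1/4)


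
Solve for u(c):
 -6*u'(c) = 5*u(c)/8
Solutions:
 u(c) = C1*exp(-5*c/48)


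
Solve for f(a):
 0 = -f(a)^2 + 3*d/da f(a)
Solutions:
 f(a) = -3/(C1 + a)


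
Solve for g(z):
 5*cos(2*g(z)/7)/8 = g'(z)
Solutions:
 -5*z/8 - 7*log(sin(2*g(z)/7) - 1)/4 + 7*log(sin(2*g(z)/7) + 1)/4 = C1


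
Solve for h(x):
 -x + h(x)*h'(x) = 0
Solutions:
 h(x) = -sqrt(C1 + x^2)
 h(x) = sqrt(C1 + x^2)


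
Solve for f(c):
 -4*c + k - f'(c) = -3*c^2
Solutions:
 f(c) = C1 + c^3 - 2*c^2 + c*k


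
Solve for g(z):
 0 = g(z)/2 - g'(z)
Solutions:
 g(z) = C1*exp(z/2)


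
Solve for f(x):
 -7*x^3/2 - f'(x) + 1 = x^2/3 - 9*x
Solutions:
 f(x) = C1 - 7*x^4/8 - x^3/9 + 9*x^2/2 + x


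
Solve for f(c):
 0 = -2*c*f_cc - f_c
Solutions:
 f(c) = C1 + C2*sqrt(c)


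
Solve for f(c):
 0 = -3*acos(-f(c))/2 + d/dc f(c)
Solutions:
 Integral(1/acos(-_y), (_y, f(c))) = C1 + 3*c/2


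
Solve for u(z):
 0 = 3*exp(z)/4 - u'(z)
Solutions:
 u(z) = C1 + 3*exp(z)/4


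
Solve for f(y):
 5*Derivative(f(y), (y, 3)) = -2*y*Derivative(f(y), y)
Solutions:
 f(y) = C1 + Integral(C2*airyai(-2^(1/3)*5^(2/3)*y/5) + C3*airybi(-2^(1/3)*5^(2/3)*y/5), y)


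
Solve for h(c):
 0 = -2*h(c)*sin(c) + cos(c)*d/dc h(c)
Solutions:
 h(c) = C1/cos(c)^2


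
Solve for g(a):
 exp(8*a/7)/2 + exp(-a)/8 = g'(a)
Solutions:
 g(a) = C1 + 7*exp(8*a/7)/16 - exp(-a)/8


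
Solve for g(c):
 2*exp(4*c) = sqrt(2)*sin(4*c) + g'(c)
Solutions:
 g(c) = C1 + exp(4*c)/2 + sqrt(2)*cos(4*c)/4


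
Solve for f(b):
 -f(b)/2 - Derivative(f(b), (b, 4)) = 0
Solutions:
 f(b) = (C1*sin(2^(1/4)*b/2) + C2*cos(2^(1/4)*b/2))*exp(-2^(1/4)*b/2) + (C3*sin(2^(1/4)*b/2) + C4*cos(2^(1/4)*b/2))*exp(2^(1/4)*b/2)


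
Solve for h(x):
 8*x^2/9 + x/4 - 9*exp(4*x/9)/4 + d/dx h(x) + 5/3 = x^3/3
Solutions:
 h(x) = C1 + x^4/12 - 8*x^3/27 - x^2/8 - 5*x/3 + 81*exp(4*x/9)/16


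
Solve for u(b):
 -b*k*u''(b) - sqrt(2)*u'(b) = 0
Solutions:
 u(b) = C1 + b^(((re(k) - sqrt(2))*re(k) + im(k)^2)/(re(k)^2 + im(k)^2))*(C2*sin(sqrt(2)*log(b)*Abs(im(k))/(re(k)^2 + im(k)^2)) + C3*cos(sqrt(2)*log(b)*im(k)/(re(k)^2 + im(k)^2)))


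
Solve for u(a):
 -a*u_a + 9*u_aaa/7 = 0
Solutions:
 u(a) = C1 + Integral(C2*airyai(21^(1/3)*a/3) + C3*airybi(21^(1/3)*a/3), a)


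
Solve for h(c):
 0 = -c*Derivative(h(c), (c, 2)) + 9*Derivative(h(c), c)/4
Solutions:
 h(c) = C1 + C2*c^(13/4)


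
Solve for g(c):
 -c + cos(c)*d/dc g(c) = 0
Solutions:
 g(c) = C1 + Integral(c/cos(c), c)


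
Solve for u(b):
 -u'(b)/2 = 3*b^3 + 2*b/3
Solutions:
 u(b) = C1 - 3*b^4/2 - 2*b^2/3


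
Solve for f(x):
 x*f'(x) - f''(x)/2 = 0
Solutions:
 f(x) = C1 + C2*erfi(x)


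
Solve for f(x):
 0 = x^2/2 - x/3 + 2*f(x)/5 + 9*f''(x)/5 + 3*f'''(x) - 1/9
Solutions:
 f(x) = C1*exp(x*(-6 + 3*3^(1/3)/(5*sqrt(31) + 28)^(1/3) + 3^(2/3)*(5*sqrt(31) + 28)^(1/3))/30)*sin(3^(1/6)*x*(-(5*sqrt(31) + 28)^(1/3) + 3^(2/3)/(5*sqrt(31) + 28)^(1/3))/10) + C2*exp(x*(-6 + 3*3^(1/3)/(5*sqrt(31) + 28)^(1/3) + 3^(2/3)*(5*sqrt(31) + 28)^(1/3))/30)*cos(3^(1/6)*x*(-(5*sqrt(31) + 28)^(1/3) + 3^(2/3)/(5*sqrt(31) + 28)^(1/3))/10) + C3*exp(-x*(3*3^(1/3)/(5*sqrt(31) + 28)^(1/3) + 3 + 3^(2/3)*(5*sqrt(31) + 28)^(1/3))/15) - 5*x^2/4 + 5*x/6 + 415/36


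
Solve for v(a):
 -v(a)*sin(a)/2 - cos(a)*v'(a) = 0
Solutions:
 v(a) = C1*sqrt(cos(a))


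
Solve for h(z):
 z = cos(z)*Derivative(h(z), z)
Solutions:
 h(z) = C1 + Integral(z/cos(z), z)


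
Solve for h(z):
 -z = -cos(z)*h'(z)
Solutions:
 h(z) = C1 + Integral(z/cos(z), z)


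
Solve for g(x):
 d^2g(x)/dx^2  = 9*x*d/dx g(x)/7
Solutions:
 g(x) = C1 + C2*erfi(3*sqrt(14)*x/14)


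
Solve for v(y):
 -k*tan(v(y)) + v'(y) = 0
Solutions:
 v(y) = pi - asin(C1*exp(k*y))
 v(y) = asin(C1*exp(k*y))


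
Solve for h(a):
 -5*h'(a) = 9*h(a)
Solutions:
 h(a) = C1*exp(-9*a/5)


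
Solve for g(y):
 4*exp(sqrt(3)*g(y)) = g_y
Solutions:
 g(y) = sqrt(3)*(2*log(-1/(C1 + 4*y)) - log(3))/6


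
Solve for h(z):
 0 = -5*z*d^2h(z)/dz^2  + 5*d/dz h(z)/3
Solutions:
 h(z) = C1 + C2*z^(4/3)


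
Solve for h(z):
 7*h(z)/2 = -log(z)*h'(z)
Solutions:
 h(z) = C1*exp(-7*li(z)/2)


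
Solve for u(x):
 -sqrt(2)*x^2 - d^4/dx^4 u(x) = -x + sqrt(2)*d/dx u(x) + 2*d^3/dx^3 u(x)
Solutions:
 u(x) = C1 + C2*exp(x*(-4 + 4/(8 + 27*sqrt(2)/2 + sqrt(-256 + (16 + 27*sqrt(2))^2)/2)^(1/3) + (8 + 27*sqrt(2)/2 + sqrt(-256 + (16 + 27*sqrt(2))^2)/2)^(1/3))/6)*sin(sqrt(3)*x*(-(8 + 27*sqrt(2)/2 + sqrt(-256 + (16 + 27*sqrt(2))^2)/2)^(1/3) + 4/(8 + 27*sqrt(2)/2 + sqrt(-256 + (16 + 27*sqrt(2))^2)/2)^(1/3))/6) + C3*exp(x*(-4 + 4/(8 + 27*sqrt(2)/2 + sqrt(-256 + (16 + 27*sqrt(2))^2)/2)^(1/3) + (8 + 27*sqrt(2)/2 + sqrt(-256 + (16 + 27*sqrt(2))^2)/2)^(1/3))/6)*cos(sqrt(3)*x*(-(8 + 27*sqrt(2)/2 + sqrt(-256 + (16 + 27*sqrt(2))^2)/2)^(1/3) + 4/(8 + 27*sqrt(2)/2 + sqrt(-256 + (16 + 27*sqrt(2))^2)/2)^(1/3))/6) + C4*exp(-x*(4/(8 + 27*sqrt(2)/2 + sqrt(-256 + (16 + 27*sqrt(2))^2)/2)^(1/3) + 2 + (8 + 27*sqrt(2)/2 + sqrt(-256 + (16 + 27*sqrt(2))^2)/2)^(1/3))/3) - x^3/3 + sqrt(2)*x^2/4 + 2*sqrt(2)*x


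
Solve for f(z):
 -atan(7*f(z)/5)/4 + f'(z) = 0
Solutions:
 Integral(1/atan(7*_y/5), (_y, f(z))) = C1 + z/4


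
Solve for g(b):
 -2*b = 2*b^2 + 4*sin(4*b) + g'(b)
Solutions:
 g(b) = C1 - 2*b^3/3 - b^2 + cos(4*b)


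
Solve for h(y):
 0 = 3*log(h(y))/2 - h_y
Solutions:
 li(h(y)) = C1 + 3*y/2


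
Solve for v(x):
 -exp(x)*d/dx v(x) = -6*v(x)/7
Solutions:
 v(x) = C1*exp(-6*exp(-x)/7)


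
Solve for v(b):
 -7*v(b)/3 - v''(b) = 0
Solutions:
 v(b) = C1*sin(sqrt(21)*b/3) + C2*cos(sqrt(21)*b/3)


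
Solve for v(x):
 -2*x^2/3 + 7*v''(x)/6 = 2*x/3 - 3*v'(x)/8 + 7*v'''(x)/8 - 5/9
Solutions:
 v(x) = C1 + C2*exp(x*(14 - sqrt(385))/21) + C3*exp(x*(14 + sqrt(385))/21) + 16*x^3/27 - 376*x^2/81 + 26024*x/729


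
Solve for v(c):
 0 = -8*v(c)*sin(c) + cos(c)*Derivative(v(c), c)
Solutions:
 v(c) = C1/cos(c)^8


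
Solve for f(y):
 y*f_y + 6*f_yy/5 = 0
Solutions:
 f(y) = C1 + C2*erf(sqrt(15)*y/6)


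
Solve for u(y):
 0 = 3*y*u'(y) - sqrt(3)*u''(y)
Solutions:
 u(y) = C1 + C2*erfi(sqrt(2)*3^(1/4)*y/2)


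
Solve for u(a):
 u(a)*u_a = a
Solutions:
 u(a) = -sqrt(C1 + a^2)
 u(a) = sqrt(C1 + a^2)


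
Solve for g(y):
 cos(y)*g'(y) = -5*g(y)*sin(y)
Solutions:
 g(y) = C1*cos(y)^5


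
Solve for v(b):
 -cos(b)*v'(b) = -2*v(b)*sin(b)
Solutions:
 v(b) = C1/cos(b)^2


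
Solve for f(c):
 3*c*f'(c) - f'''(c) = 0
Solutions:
 f(c) = C1 + Integral(C2*airyai(3^(1/3)*c) + C3*airybi(3^(1/3)*c), c)


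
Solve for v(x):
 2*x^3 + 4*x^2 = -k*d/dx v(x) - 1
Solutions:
 v(x) = C1 - x^4/(2*k) - 4*x^3/(3*k) - x/k


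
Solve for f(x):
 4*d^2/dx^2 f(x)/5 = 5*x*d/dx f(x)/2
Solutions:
 f(x) = C1 + C2*erfi(5*x/4)


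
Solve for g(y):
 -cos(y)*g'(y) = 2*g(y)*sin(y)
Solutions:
 g(y) = C1*cos(y)^2


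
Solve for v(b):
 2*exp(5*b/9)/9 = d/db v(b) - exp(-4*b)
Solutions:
 v(b) = C1 + 2*exp(5*b/9)/5 - exp(-4*b)/4


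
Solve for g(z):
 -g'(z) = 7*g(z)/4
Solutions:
 g(z) = C1*exp(-7*z/4)


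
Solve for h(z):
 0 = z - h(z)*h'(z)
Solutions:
 h(z) = -sqrt(C1 + z^2)
 h(z) = sqrt(C1 + z^2)


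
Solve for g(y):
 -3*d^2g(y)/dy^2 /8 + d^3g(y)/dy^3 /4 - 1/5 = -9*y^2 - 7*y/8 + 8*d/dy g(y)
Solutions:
 g(y) = C1 + C2*exp(y*(3 - sqrt(521))/4) + C3*exp(y*(3 + sqrt(521))/4) + 3*y^3/8 + y^2/512 + 3697*y/81920


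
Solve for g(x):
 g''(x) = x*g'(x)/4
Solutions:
 g(x) = C1 + C2*erfi(sqrt(2)*x/4)


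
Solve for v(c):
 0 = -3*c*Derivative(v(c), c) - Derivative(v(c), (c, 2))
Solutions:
 v(c) = C1 + C2*erf(sqrt(6)*c/2)


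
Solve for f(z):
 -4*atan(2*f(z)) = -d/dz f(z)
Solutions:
 Integral(1/atan(2*_y), (_y, f(z))) = C1 + 4*z


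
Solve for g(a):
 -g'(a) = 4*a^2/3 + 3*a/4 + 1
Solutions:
 g(a) = C1 - 4*a^3/9 - 3*a^2/8 - a


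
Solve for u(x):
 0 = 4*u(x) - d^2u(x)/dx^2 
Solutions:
 u(x) = C1*exp(-2*x) + C2*exp(2*x)


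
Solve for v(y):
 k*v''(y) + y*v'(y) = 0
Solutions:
 v(y) = C1 + C2*sqrt(k)*erf(sqrt(2)*y*sqrt(1/k)/2)


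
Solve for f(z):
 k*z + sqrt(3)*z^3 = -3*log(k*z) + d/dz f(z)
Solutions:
 f(z) = C1 + k*z^2/2 + sqrt(3)*z^4/4 + 3*z*log(k*z) - 3*z


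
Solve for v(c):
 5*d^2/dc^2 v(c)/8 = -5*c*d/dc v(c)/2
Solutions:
 v(c) = C1 + C2*erf(sqrt(2)*c)


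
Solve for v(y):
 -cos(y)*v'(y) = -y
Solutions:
 v(y) = C1 + Integral(y/cos(y), y)


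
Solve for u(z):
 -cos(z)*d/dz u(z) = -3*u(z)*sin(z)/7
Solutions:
 u(z) = C1/cos(z)^(3/7)


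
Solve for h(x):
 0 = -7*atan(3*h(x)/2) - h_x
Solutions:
 Integral(1/atan(3*_y/2), (_y, h(x))) = C1 - 7*x


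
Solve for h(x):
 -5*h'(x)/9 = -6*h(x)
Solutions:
 h(x) = C1*exp(54*x/5)


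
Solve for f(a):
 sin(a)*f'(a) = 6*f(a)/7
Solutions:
 f(a) = C1*(cos(a) - 1)^(3/7)/(cos(a) + 1)^(3/7)


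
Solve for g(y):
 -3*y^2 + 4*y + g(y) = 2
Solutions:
 g(y) = 3*y^2 - 4*y + 2


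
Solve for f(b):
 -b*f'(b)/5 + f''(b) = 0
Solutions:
 f(b) = C1 + C2*erfi(sqrt(10)*b/10)


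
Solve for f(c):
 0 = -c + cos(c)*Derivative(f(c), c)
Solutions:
 f(c) = C1 + Integral(c/cos(c), c)


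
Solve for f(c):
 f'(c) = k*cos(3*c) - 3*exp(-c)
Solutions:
 f(c) = C1 + k*sin(3*c)/3 + 3*exp(-c)


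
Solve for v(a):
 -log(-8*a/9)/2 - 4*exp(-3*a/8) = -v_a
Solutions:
 v(a) = C1 + a*log(-a)/2 + a*(-log(3) - 1/2 + 3*log(2)/2) - 32*exp(-3*a/8)/3


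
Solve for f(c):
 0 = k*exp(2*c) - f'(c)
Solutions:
 f(c) = C1 + k*exp(2*c)/2


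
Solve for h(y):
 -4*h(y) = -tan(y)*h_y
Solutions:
 h(y) = C1*sin(y)^4


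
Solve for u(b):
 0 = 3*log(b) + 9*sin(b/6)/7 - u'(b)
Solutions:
 u(b) = C1 + 3*b*log(b) - 3*b - 54*cos(b/6)/7


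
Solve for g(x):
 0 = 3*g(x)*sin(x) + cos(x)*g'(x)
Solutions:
 g(x) = C1*cos(x)^3


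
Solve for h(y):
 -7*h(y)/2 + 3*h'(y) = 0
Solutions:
 h(y) = C1*exp(7*y/6)


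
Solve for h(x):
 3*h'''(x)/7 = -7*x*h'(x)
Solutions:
 h(x) = C1 + Integral(C2*airyai(-21^(2/3)*x/3) + C3*airybi(-21^(2/3)*x/3), x)


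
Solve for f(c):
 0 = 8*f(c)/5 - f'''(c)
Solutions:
 f(c) = C3*exp(2*5^(2/3)*c/5) + (C1*sin(sqrt(3)*5^(2/3)*c/5) + C2*cos(sqrt(3)*5^(2/3)*c/5))*exp(-5^(2/3)*c/5)


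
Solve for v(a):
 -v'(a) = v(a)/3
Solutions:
 v(a) = C1*exp(-a/3)


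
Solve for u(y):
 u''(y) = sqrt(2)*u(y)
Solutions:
 u(y) = C1*exp(-2^(1/4)*y) + C2*exp(2^(1/4)*y)


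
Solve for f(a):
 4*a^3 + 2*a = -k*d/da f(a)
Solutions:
 f(a) = C1 - a^4/k - a^2/k


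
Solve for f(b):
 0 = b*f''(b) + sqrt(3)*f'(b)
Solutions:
 f(b) = C1 + C2*b^(1 - sqrt(3))


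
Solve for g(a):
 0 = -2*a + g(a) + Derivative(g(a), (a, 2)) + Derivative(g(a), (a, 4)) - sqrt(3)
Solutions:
 g(a) = 2*a + (C1*sin(sqrt(3)*a/2) + C2*cos(sqrt(3)*a/2))*exp(-a/2) + (C3*sin(sqrt(3)*a/2) + C4*cos(sqrt(3)*a/2))*exp(a/2) + sqrt(3)


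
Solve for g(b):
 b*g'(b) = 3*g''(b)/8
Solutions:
 g(b) = C1 + C2*erfi(2*sqrt(3)*b/3)


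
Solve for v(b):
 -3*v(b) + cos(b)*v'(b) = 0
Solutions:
 v(b) = C1*(sin(b) + 1)^(3/2)/(sin(b) - 1)^(3/2)


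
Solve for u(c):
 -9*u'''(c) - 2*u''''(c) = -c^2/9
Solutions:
 u(c) = C1 + C2*c + C3*c^2 + C4*exp(-9*c/2) + c^5/4860 - c^4/4374 + 4*c^3/19683


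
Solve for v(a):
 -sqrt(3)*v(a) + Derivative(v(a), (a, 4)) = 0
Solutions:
 v(a) = C1*exp(-3^(1/8)*a) + C2*exp(3^(1/8)*a) + C3*sin(3^(1/8)*a) + C4*cos(3^(1/8)*a)


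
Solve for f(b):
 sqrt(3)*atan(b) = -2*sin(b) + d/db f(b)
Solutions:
 f(b) = C1 + sqrt(3)*(b*atan(b) - log(b^2 + 1)/2) - 2*cos(b)


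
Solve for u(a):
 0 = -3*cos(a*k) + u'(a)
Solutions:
 u(a) = C1 + 3*sin(a*k)/k


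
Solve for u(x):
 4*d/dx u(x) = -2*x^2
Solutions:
 u(x) = C1 - x^3/6


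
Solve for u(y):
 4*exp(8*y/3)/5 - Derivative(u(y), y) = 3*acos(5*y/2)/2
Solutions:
 u(y) = C1 - 3*y*acos(5*y/2)/2 + 3*sqrt(4 - 25*y^2)/10 + 3*exp(8*y/3)/10


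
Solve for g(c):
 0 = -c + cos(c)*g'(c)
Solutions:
 g(c) = C1 + Integral(c/cos(c), c)


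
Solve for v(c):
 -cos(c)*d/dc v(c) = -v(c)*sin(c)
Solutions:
 v(c) = C1/cos(c)


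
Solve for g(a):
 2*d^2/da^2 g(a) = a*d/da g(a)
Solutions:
 g(a) = C1 + C2*erfi(a/2)


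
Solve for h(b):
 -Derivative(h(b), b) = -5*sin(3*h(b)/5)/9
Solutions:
 -5*b/9 + 5*log(cos(3*h(b)/5) - 1)/6 - 5*log(cos(3*h(b)/5) + 1)/6 = C1


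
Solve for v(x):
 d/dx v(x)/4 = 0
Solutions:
 v(x) = C1


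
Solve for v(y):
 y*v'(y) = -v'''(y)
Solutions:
 v(y) = C1 + Integral(C2*airyai(-y) + C3*airybi(-y), y)


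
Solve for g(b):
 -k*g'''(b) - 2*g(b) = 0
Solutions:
 g(b) = C1*exp(2^(1/3)*b*(-1/k)^(1/3)) + C2*exp(2^(1/3)*b*(-1/k)^(1/3)*(-1 + sqrt(3)*I)/2) + C3*exp(-2^(1/3)*b*(-1/k)^(1/3)*(1 + sqrt(3)*I)/2)


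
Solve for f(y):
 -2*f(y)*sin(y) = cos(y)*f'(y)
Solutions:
 f(y) = C1*cos(y)^2


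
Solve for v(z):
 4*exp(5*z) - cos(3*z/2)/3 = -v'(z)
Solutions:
 v(z) = C1 - 4*exp(5*z)/5 + 2*sin(3*z/2)/9


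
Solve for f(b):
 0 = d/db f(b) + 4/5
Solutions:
 f(b) = C1 - 4*b/5


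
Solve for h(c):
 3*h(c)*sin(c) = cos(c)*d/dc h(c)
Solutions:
 h(c) = C1/cos(c)^3


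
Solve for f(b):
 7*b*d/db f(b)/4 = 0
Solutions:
 f(b) = C1


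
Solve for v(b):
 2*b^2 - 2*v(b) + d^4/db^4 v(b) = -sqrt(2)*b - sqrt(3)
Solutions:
 v(b) = C1*exp(-2^(1/4)*b) + C2*exp(2^(1/4)*b) + C3*sin(2^(1/4)*b) + C4*cos(2^(1/4)*b) + b^2 + sqrt(2)*b/2 + sqrt(3)/2


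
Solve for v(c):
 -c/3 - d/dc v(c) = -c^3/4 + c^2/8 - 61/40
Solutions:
 v(c) = C1 + c^4/16 - c^3/24 - c^2/6 + 61*c/40


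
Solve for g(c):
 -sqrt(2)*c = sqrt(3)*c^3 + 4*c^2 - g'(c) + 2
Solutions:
 g(c) = C1 + sqrt(3)*c^4/4 + 4*c^3/3 + sqrt(2)*c^2/2 + 2*c


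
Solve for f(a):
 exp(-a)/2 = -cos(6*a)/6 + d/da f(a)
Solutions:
 f(a) = C1 + sin(6*a)/36 - exp(-a)/2


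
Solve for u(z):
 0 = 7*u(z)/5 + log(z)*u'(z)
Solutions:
 u(z) = C1*exp(-7*li(z)/5)


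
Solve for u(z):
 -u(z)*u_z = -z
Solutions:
 u(z) = -sqrt(C1 + z^2)
 u(z) = sqrt(C1 + z^2)


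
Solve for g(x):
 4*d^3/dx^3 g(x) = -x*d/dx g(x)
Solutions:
 g(x) = C1 + Integral(C2*airyai(-2^(1/3)*x/2) + C3*airybi(-2^(1/3)*x/2), x)


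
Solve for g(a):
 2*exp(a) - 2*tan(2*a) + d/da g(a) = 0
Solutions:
 g(a) = C1 - 2*exp(a) - log(cos(2*a))


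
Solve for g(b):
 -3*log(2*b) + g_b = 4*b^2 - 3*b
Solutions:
 g(b) = C1 + 4*b^3/3 - 3*b^2/2 + 3*b*log(b) - 3*b + 3*b*log(2)


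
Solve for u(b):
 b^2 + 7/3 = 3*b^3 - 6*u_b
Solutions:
 u(b) = C1 + b^4/8 - b^3/18 - 7*b/18


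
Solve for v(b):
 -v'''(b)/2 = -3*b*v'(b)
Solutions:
 v(b) = C1 + Integral(C2*airyai(6^(1/3)*b) + C3*airybi(6^(1/3)*b), b)


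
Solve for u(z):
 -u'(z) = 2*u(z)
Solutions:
 u(z) = C1*exp(-2*z)


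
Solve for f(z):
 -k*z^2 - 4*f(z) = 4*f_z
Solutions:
 f(z) = C1*exp(-z) - k*z^2/4 + k*z/2 - k/2


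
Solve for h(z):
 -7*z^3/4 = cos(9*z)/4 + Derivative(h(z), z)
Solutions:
 h(z) = C1 - 7*z^4/16 - sin(9*z)/36


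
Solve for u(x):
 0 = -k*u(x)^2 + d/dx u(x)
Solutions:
 u(x) = -1/(C1 + k*x)


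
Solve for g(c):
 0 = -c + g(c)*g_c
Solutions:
 g(c) = -sqrt(C1 + c^2)
 g(c) = sqrt(C1 + c^2)


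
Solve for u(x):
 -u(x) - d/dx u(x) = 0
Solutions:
 u(x) = C1*exp(-x)


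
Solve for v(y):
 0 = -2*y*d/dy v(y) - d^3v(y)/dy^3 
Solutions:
 v(y) = C1 + Integral(C2*airyai(-2^(1/3)*y) + C3*airybi(-2^(1/3)*y), y)


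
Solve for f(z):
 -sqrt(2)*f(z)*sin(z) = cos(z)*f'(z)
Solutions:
 f(z) = C1*cos(z)^(sqrt(2))


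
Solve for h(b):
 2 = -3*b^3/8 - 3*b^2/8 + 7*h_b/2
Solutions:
 h(b) = C1 + 3*b^4/112 + b^3/28 + 4*b/7


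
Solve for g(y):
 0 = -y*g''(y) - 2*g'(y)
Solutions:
 g(y) = C1 + C2/y


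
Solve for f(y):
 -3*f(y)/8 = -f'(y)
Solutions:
 f(y) = C1*exp(3*y/8)


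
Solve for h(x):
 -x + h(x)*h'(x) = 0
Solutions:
 h(x) = -sqrt(C1 + x^2)
 h(x) = sqrt(C1 + x^2)


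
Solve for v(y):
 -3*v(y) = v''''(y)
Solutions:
 v(y) = (C1*sin(sqrt(2)*3^(1/4)*y/2) + C2*cos(sqrt(2)*3^(1/4)*y/2))*exp(-sqrt(2)*3^(1/4)*y/2) + (C3*sin(sqrt(2)*3^(1/4)*y/2) + C4*cos(sqrt(2)*3^(1/4)*y/2))*exp(sqrt(2)*3^(1/4)*y/2)


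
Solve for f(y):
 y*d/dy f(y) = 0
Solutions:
 f(y) = C1


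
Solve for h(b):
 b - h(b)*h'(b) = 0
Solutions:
 h(b) = -sqrt(C1 + b^2)
 h(b) = sqrt(C1 + b^2)


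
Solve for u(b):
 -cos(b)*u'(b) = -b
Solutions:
 u(b) = C1 + Integral(b/cos(b), b)


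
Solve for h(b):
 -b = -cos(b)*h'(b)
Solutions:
 h(b) = C1 + Integral(b/cos(b), b)


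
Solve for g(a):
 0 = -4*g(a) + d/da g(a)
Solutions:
 g(a) = C1*exp(4*a)


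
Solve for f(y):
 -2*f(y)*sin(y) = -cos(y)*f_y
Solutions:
 f(y) = C1/cos(y)^2


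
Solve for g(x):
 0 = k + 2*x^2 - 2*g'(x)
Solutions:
 g(x) = C1 + k*x/2 + x^3/3


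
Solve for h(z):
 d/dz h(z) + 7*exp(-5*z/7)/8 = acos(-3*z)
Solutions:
 h(z) = C1 + z*acos(-3*z) + sqrt(1 - 9*z^2)/3 + 49*exp(-5*z/7)/40


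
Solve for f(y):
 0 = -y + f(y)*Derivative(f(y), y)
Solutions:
 f(y) = -sqrt(C1 + y^2)
 f(y) = sqrt(C1 + y^2)


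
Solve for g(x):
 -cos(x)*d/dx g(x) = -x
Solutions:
 g(x) = C1 + Integral(x/cos(x), x)


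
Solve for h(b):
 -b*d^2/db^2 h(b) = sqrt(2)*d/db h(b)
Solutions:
 h(b) = C1 + C2*b^(1 - sqrt(2))


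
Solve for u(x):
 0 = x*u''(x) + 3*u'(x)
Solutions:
 u(x) = C1 + C2/x^2


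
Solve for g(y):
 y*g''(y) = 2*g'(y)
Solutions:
 g(y) = C1 + C2*y^3


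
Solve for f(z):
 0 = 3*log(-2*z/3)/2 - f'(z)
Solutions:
 f(z) = C1 + 3*z*log(-z)/2 + 3*z*(-log(3) - 1 + log(2))/2


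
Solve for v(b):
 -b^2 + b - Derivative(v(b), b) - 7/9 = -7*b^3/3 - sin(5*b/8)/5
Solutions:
 v(b) = C1 + 7*b^4/12 - b^3/3 + b^2/2 - 7*b/9 - 8*cos(5*b/8)/25


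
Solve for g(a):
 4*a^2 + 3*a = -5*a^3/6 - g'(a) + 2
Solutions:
 g(a) = C1 - 5*a^4/24 - 4*a^3/3 - 3*a^2/2 + 2*a


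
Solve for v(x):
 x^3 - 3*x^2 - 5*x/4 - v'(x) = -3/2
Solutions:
 v(x) = C1 + x^4/4 - x^3 - 5*x^2/8 + 3*x/2


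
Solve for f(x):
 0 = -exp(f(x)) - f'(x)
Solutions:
 f(x) = log(1/(C1 + x))


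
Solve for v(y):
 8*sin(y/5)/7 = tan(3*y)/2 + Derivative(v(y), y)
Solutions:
 v(y) = C1 + log(cos(3*y))/6 - 40*cos(y/5)/7


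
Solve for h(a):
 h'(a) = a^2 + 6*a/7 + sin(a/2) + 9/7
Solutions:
 h(a) = C1 + a^3/3 + 3*a^2/7 + 9*a/7 - 2*cos(a/2)


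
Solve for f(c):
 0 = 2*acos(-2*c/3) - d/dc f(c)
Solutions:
 f(c) = C1 + 2*c*acos(-2*c/3) + sqrt(9 - 4*c^2)


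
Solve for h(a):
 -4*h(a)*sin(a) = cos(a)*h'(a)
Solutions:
 h(a) = C1*cos(a)^4


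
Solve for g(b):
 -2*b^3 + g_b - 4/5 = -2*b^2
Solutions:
 g(b) = C1 + b^4/2 - 2*b^3/3 + 4*b/5


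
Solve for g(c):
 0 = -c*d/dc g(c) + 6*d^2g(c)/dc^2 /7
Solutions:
 g(c) = C1 + C2*erfi(sqrt(21)*c/6)


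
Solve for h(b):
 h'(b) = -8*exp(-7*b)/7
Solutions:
 h(b) = C1 + 8*exp(-7*b)/49


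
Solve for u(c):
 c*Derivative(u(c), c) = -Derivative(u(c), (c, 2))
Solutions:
 u(c) = C1 + C2*erf(sqrt(2)*c/2)


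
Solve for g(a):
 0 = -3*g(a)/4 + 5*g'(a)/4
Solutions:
 g(a) = C1*exp(3*a/5)


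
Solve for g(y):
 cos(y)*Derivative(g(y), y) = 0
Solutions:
 g(y) = C1


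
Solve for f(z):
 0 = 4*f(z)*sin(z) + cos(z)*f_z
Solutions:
 f(z) = C1*cos(z)^4


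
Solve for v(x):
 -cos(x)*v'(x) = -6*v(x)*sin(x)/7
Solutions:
 v(x) = C1/cos(x)^(6/7)


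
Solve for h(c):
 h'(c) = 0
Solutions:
 h(c) = C1


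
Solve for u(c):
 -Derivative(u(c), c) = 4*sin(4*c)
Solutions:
 u(c) = C1 + cos(4*c)


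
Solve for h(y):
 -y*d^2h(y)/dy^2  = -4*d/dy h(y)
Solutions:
 h(y) = C1 + C2*y^5


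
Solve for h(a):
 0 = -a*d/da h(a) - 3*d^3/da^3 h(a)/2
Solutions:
 h(a) = C1 + Integral(C2*airyai(-2^(1/3)*3^(2/3)*a/3) + C3*airybi(-2^(1/3)*3^(2/3)*a/3), a)


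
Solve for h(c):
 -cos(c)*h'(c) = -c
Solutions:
 h(c) = C1 + Integral(c/cos(c), c)


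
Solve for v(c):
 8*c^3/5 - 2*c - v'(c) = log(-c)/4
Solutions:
 v(c) = C1 + 2*c^4/5 - c^2 - c*log(-c)/4 + c/4


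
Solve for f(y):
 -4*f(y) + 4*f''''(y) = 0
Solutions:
 f(y) = C1*exp(-y) + C2*exp(y) + C3*sin(y) + C4*cos(y)


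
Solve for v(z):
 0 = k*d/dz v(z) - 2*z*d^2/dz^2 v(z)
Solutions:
 v(z) = C1 + z^(re(k)/2 + 1)*(C2*sin(log(z)*Abs(im(k))/2) + C3*cos(log(z)*im(k)/2))


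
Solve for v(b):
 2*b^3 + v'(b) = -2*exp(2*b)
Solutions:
 v(b) = C1 - b^4/2 - exp(2*b)


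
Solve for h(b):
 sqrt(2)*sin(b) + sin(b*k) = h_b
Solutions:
 h(b) = C1 - sqrt(2)*cos(b) - cos(b*k)/k


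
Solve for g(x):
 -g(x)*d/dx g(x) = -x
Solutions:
 g(x) = -sqrt(C1 + x^2)
 g(x) = sqrt(C1 + x^2)


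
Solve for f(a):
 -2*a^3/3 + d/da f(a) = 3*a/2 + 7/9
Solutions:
 f(a) = C1 + a^4/6 + 3*a^2/4 + 7*a/9


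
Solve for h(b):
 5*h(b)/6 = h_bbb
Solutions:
 h(b) = C3*exp(5^(1/3)*6^(2/3)*b/6) + (C1*sin(2^(2/3)*3^(1/6)*5^(1/3)*b/4) + C2*cos(2^(2/3)*3^(1/6)*5^(1/3)*b/4))*exp(-5^(1/3)*6^(2/3)*b/12)


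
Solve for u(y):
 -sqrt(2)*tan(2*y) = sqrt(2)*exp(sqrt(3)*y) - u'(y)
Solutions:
 u(y) = C1 + sqrt(6)*exp(sqrt(3)*y)/3 - sqrt(2)*log(cos(2*y))/2


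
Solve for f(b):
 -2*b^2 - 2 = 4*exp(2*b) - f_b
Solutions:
 f(b) = C1 + 2*b^3/3 + 2*b + 2*exp(2*b)


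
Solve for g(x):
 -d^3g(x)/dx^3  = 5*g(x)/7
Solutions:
 g(x) = C3*exp(-5^(1/3)*7^(2/3)*x/7) + (C1*sin(sqrt(3)*5^(1/3)*7^(2/3)*x/14) + C2*cos(sqrt(3)*5^(1/3)*7^(2/3)*x/14))*exp(5^(1/3)*7^(2/3)*x/14)


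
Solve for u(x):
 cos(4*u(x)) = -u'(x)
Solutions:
 u(x) = -asin((C1 + exp(8*x))/(C1 - exp(8*x)))/4 + pi/4
 u(x) = asin((C1 + exp(8*x))/(C1 - exp(8*x)))/4


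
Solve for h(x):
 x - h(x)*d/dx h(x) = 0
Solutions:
 h(x) = -sqrt(C1 + x^2)
 h(x) = sqrt(C1 + x^2)


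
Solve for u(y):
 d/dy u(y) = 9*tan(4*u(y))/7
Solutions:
 u(y) = -asin(C1*exp(36*y/7))/4 + pi/4
 u(y) = asin(C1*exp(36*y/7))/4


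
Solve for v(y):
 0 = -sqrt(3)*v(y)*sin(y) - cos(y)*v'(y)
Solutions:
 v(y) = C1*cos(y)^(sqrt(3))


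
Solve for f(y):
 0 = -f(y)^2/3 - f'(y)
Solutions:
 f(y) = 3/(C1 + y)


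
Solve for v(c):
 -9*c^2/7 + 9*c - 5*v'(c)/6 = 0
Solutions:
 v(c) = C1 - 18*c^3/35 + 27*c^2/5


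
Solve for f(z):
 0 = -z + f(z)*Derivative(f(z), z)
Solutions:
 f(z) = -sqrt(C1 + z^2)
 f(z) = sqrt(C1 + z^2)


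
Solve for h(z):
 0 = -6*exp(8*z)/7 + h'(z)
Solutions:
 h(z) = C1 + 3*exp(8*z)/28


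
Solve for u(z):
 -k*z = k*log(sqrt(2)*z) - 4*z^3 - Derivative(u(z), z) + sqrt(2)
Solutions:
 u(z) = C1 + k*z^2/2 + k*z*log(z) - k*z + k*z*log(2)/2 - z^4 + sqrt(2)*z


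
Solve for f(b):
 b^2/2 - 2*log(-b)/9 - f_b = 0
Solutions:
 f(b) = C1 + b^3/6 - 2*b*log(-b)/9 + 2*b/9


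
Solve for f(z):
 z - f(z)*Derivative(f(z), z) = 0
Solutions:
 f(z) = -sqrt(C1 + z^2)
 f(z) = sqrt(C1 + z^2)


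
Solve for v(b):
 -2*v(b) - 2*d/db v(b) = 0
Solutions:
 v(b) = C1*exp(-b)


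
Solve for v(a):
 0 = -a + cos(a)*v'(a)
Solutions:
 v(a) = C1 + Integral(a/cos(a), a)


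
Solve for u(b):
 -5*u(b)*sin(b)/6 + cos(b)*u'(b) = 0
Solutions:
 u(b) = C1/cos(b)^(5/6)


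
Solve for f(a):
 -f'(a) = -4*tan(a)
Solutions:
 f(a) = C1 - 4*log(cos(a))


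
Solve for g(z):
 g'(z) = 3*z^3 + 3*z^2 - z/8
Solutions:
 g(z) = C1 + 3*z^4/4 + z^3 - z^2/16


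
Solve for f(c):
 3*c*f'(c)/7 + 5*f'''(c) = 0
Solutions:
 f(c) = C1 + Integral(C2*airyai(-3^(1/3)*35^(2/3)*c/35) + C3*airybi(-3^(1/3)*35^(2/3)*c/35), c)


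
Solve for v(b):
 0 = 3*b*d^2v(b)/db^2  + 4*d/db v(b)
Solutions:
 v(b) = C1 + C2/b^(1/3)


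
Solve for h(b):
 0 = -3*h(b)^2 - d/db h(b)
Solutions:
 h(b) = 1/(C1 + 3*b)


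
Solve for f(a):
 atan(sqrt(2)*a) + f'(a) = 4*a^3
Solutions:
 f(a) = C1 + a^4 - a*atan(sqrt(2)*a) + sqrt(2)*log(2*a^2 + 1)/4


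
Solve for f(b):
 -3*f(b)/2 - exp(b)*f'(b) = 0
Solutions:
 f(b) = C1*exp(3*exp(-b)/2)


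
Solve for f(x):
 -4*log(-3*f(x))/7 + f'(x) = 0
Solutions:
 -7*Integral(1/(log(-_y) + log(3)), (_y, f(x)))/4 = C1 - x


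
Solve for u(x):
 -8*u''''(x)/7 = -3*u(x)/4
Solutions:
 u(x) = C1*exp(-2^(3/4)*21^(1/4)*x/4) + C2*exp(2^(3/4)*21^(1/4)*x/4) + C3*sin(2^(3/4)*21^(1/4)*x/4) + C4*cos(2^(3/4)*21^(1/4)*x/4)


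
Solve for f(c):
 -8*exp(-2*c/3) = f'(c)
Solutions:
 f(c) = C1 + 12*exp(-2*c/3)


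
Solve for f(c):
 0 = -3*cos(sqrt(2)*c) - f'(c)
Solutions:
 f(c) = C1 - 3*sqrt(2)*sin(sqrt(2)*c)/2


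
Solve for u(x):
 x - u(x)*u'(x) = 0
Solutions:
 u(x) = -sqrt(C1 + x^2)
 u(x) = sqrt(C1 + x^2)


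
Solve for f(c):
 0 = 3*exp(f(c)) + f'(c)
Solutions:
 f(c) = log(1/(C1 + 3*c))


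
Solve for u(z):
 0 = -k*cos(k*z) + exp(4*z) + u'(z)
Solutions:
 u(z) = C1 - exp(4*z)/4 + sin(k*z)


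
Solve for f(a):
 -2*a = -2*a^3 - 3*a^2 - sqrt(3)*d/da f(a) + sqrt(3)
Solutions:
 f(a) = C1 - sqrt(3)*a^4/6 - sqrt(3)*a^3/3 + sqrt(3)*a^2/3 + a


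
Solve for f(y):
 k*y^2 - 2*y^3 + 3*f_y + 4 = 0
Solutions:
 f(y) = C1 - k*y^3/9 + y^4/6 - 4*y/3


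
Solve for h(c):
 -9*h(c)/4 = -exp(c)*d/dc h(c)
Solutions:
 h(c) = C1*exp(-9*exp(-c)/4)


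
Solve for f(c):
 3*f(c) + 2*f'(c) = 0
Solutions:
 f(c) = C1*exp(-3*c/2)


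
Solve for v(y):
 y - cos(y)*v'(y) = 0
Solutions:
 v(y) = C1 + Integral(y/cos(y), y)


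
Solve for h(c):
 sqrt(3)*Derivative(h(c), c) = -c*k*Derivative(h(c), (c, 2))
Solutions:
 h(c) = C1 + c^(((re(k) - sqrt(3))*re(k) + im(k)^2)/(re(k)^2 + im(k)^2))*(C2*sin(sqrt(3)*log(c)*Abs(im(k))/(re(k)^2 + im(k)^2)) + C3*cos(sqrt(3)*log(c)*im(k)/(re(k)^2 + im(k)^2)))


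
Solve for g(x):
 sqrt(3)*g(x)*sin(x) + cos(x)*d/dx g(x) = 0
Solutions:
 g(x) = C1*cos(x)^(sqrt(3))


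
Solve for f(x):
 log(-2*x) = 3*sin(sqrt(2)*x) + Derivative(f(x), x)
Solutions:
 f(x) = C1 + x*log(-x) - x + x*log(2) + 3*sqrt(2)*cos(sqrt(2)*x)/2


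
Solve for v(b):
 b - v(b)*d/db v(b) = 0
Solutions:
 v(b) = -sqrt(C1 + b^2)
 v(b) = sqrt(C1 + b^2)


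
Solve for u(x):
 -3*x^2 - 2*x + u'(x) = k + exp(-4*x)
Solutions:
 u(x) = C1 + k*x + x^3 + x^2 - exp(-4*x)/4


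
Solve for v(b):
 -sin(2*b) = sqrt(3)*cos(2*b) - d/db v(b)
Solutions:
 v(b) = C1 - cos(2*b + pi/3)


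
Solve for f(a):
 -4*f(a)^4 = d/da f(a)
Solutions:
 f(a) = (-3^(2/3) - 3*3^(1/6)*I)*(1/(C1 + 4*a))^(1/3)/6
 f(a) = (-3^(2/3) + 3*3^(1/6)*I)*(1/(C1 + 4*a))^(1/3)/6
 f(a) = (1/(C1 + 12*a))^(1/3)


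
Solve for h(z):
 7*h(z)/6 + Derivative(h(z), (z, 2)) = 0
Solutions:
 h(z) = C1*sin(sqrt(42)*z/6) + C2*cos(sqrt(42)*z/6)


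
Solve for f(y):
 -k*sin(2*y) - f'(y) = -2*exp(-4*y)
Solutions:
 f(y) = C1 + k*cos(2*y)/2 - exp(-4*y)/2


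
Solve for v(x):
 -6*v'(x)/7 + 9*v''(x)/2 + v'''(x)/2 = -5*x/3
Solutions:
 v(x) = C1 + C2*exp(x*(-63 + sqrt(4305))/14) + C3*exp(-x*(63 + sqrt(4305))/14) + 35*x^2/36 + 245*x/24


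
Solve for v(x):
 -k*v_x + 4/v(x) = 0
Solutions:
 v(x) = -sqrt(C1 + 8*x/k)
 v(x) = sqrt(C1 + 8*x/k)


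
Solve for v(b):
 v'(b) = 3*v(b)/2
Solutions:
 v(b) = C1*exp(3*b/2)


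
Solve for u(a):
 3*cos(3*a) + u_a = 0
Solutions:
 u(a) = C1 - sin(3*a)


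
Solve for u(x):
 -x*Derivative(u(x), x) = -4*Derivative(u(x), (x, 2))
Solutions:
 u(x) = C1 + C2*erfi(sqrt(2)*x/4)


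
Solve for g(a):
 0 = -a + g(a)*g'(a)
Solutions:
 g(a) = -sqrt(C1 + a^2)
 g(a) = sqrt(C1 + a^2)


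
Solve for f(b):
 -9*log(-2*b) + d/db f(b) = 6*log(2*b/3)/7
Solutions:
 f(b) = C1 + 69*b*log(b)/7 + b*(-69/7 - 6*log(3)/7 + 69*log(2)/7 + 9*I*pi)


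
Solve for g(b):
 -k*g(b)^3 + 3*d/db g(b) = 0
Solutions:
 g(b) = -sqrt(6)*sqrt(-1/(C1 + b*k))/2
 g(b) = sqrt(6)*sqrt(-1/(C1 + b*k))/2


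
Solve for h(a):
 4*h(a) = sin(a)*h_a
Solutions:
 h(a) = C1*(cos(a)^2 - 2*cos(a) + 1)/(cos(a)^2 + 2*cos(a) + 1)


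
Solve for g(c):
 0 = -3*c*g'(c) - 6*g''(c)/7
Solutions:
 g(c) = C1 + C2*erf(sqrt(7)*c/2)


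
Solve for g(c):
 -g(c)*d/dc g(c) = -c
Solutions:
 g(c) = -sqrt(C1 + c^2)
 g(c) = sqrt(C1 + c^2)


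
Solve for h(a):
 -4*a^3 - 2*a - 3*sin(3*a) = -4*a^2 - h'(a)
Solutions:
 h(a) = C1 + a^4 - 4*a^3/3 + a^2 - cos(3*a)


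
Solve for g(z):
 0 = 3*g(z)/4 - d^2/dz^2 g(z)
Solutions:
 g(z) = C1*exp(-sqrt(3)*z/2) + C2*exp(sqrt(3)*z/2)


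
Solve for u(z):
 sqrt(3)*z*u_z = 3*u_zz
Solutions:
 u(z) = C1 + C2*erfi(sqrt(2)*3^(3/4)*z/6)


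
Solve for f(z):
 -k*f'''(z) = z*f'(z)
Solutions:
 f(z) = C1 + Integral(C2*airyai(z*(-1/k)^(1/3)) + C3*airybi(z*(-1/k)^(1/3)), z)


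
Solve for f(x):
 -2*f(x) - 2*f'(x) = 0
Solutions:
 f(x) = C1*exp(-x)


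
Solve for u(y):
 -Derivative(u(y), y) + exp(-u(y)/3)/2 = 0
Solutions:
 u(y) = 3*log(C1 + y/6)


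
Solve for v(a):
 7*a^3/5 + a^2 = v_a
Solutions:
 v(a) = C1 + 7*a^4/20 + a^3/3


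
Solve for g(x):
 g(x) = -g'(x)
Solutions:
 g(x) = C1*exp(-x)


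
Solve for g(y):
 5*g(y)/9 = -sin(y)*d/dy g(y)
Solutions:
 g(y) = C1*(cos(y) + 1)^(5/18)/(cos(y) - 1)^(5/18)


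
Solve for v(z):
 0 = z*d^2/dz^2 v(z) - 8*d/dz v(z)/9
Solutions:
 v(z) = C1 + C2*z^(17/9)


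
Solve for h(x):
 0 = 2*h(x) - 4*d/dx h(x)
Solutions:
 h(x) = C1*exp(x/2)


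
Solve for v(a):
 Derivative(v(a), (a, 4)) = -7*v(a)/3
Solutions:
 v(a) = (C1*sin(sqrt(2)*3^(3/4)*7^(1/4)*a/6) + C2*cos(sqrt(2)*3^(3/4)*7^(1/4)*a/6))*exp(-sqrt(2)*3^(3/4)*7^(1/4)*a/6) + (C3*sin(sqrt(2)*3^(3/4)*7^(1/4)*a/6) + C4*cos(sqrt(2)*3^(3/4)*7^(1/4)*a/6))*exp(sqrt(2)*3^(3/4)*7^(1/4)*a/6)


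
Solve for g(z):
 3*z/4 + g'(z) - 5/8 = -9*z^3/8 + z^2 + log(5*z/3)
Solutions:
 g(z) = C1 - 9*z^4/32 + z^3/3 - 3*z^2/8 + z*log(z) - 3*z/8 + z*log(5/3)


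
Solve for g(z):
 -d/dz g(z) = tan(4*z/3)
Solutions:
 g(z) = C1 + 3*log(cos(4*z/3))/4


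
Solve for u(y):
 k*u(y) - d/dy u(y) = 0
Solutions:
 u(y) = C1*exp(k*y)


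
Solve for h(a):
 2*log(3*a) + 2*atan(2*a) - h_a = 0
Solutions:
 h(a) = C1 + 2*a*log(a) + 2*a*atan(2*a) - 2*a + 2*a*log(3) - log(4*a^2 + 1)/2


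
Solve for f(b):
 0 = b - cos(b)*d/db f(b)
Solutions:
 f(b) = C1 + Integral(b/cos(b), b)


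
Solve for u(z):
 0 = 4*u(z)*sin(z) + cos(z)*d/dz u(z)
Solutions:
 u(z) = C1*cos(z)^4


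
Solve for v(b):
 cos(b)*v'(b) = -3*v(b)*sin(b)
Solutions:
 v(b) = C1*cos(b)^3


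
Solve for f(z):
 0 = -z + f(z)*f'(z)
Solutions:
 f(z) = -sqrt(C1 + z^2)
 f(z) = sqrt(C1 + z^2)


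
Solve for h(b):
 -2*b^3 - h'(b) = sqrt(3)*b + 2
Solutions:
 h(b) = C1 - b^4/2 - sqrt(3)*b^2/2 - 2*b


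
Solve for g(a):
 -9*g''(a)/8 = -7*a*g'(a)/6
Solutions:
 g(a) = C1 + C2*erfi(sqrt(42)*a/9)


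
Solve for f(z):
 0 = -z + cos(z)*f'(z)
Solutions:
 f(z) = C1 + Integral(z/cos(z), z)


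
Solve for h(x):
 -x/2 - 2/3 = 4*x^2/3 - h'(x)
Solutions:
 h(x) = C1 + 4*x^3/9 + x^2/4 + 2*x/3


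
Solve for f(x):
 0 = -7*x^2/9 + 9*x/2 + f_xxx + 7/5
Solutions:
 f(x) = C1 + C2*x + C3*x^2 + 7*x^5/540 - 3*x^4/16 - 7*x^3/30


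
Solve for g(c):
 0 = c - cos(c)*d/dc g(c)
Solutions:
 g(c) = C1 + Integral(c/cos(c), c)


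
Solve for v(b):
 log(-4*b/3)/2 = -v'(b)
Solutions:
 v(b) = C1 - b*log(-b)/2 + b*(-log(2) + 1/2 + log(3)/2)


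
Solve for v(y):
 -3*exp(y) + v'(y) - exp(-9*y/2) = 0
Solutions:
 v(y) = C1 + 3*exp(y) - 2*exp(-9*y/2)/9


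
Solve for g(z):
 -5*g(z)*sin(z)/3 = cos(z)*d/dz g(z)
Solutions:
 g(z) = C1*cos(z)^(5/3)


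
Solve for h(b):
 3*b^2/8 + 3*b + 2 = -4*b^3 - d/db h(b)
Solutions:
 h(b) = C1 - b^4 - b^3/8 - 3*b^2/2 - 2*b


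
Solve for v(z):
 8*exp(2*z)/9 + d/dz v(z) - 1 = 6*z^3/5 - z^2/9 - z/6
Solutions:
 v(z) = C1 + 3*z^4/10 - z^3/27 - z^2/12 + z - 4*exp(2*z)/9


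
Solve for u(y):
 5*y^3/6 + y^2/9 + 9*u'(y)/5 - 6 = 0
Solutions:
 u(y) = C1 - 25*y^4/216 - 5*y^3/243 + 10*y/3


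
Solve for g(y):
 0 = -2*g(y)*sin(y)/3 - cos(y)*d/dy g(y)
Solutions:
 g(y) = C1*cos(y)^(2/3)


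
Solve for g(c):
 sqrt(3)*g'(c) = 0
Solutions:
 g(c) = C1


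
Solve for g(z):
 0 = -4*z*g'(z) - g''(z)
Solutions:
 g(z) = C1 + C2*erf(sqrt(2)*z)


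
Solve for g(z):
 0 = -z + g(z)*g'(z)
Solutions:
 g(z) = -sqrt(C1 + z^2)
 g(z) = sqrt(C1 + z^2)


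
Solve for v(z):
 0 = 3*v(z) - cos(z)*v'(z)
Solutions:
 v(z) = C1*(sin(z) + 1)^(3/2)/(sin(z) - 1)^(3/2)


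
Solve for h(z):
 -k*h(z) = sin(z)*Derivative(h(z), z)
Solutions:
 h(z) = C1*exp(k*(-log(cos(z) - 1) + log(cos(z) + 1))/2)


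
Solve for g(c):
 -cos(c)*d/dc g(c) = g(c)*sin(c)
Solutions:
 g(c) = C1*cos(c)


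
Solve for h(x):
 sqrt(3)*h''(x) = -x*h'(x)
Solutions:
 h(x) = C1 + C2*erf(sqrt(2)*3^(3/4)*x/6)


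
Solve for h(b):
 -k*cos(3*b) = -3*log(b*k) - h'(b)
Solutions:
 h(b) = C1 - 3*b*log(b*k) + 3*b + k*sin(3*b)/3


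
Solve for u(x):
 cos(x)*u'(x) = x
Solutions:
 u(x) = C1 + Integral(x/cos(x), x)


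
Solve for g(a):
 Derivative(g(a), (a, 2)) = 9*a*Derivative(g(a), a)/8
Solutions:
 g(a) = C1 + C2*erfi(3*a/4)


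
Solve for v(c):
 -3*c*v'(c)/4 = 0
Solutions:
 v(c) = C1


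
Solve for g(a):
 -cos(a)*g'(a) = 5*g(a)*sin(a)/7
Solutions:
 g(a) = C1*cos(a)^(5/7)


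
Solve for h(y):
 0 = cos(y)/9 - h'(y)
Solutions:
 h(y) = C1 + sin(y)/9


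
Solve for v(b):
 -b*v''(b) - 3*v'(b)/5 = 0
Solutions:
 v(b) = C1 + C2*b^(2/5)


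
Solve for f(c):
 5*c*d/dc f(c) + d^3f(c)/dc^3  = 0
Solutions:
 f(c) = C1 + Integral(C2*airyai(-5^(1/3)*c) + C3*airybi(-5^(1/3)*c), c)


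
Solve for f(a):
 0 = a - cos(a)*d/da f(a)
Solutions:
 f(a) = C1 + Integral(a/cos(a), a)


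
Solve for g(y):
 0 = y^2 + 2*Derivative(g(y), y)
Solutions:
 g(y) = C1 - y^3/6


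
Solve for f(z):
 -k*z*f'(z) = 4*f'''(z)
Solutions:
 f(z) = C1 + Integral(C2*airyai(2^(1/3)*z*(-k)^(1/3)/2) + C3*airybi(2^(1/3)*z*(-k)^(1/3)/2), z)


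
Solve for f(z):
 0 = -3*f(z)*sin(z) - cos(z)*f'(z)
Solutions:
 f(z) = C1*cos(z)^3


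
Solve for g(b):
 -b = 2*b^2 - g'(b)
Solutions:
 g(b) = C1 + 2*b^3/3 + b^2/2


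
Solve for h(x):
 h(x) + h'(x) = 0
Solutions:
 h(x) = C1*exp(-x)


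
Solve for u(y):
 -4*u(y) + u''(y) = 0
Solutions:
 u(y) = C1*exp(-2*y) + C2*exp(2*y)


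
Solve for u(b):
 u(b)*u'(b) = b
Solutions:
 u(b) = -sqrt(C1 + b^2)
 u(b) = sqrt(C1 + b^2)
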